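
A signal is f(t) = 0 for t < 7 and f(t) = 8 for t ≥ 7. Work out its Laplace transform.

f(t) = 8·u(t-7). L{u(t-7)} = e^(-7s)/s, so L{f(t)} = 8·e^(-7s)/s

Final answer: 8·e^(-7s)/s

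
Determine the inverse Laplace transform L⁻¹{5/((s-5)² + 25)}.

Using frequency shift, L⁻¹{5/((s-5)² + 25)} = e^(5t)·sin(5t)

Final answer: e^(5t)·sin(5t)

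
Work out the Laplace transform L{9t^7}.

L{9t^7} = 9 · L{t^7} = 9 · 5040/s^8 = 45360/s^8

Final answer: 45360/s^8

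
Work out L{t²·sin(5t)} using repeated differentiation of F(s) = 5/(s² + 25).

F(s) = 5/(s² + 25). F'(s) = -10s/(s² + 25)². F''(s) = -10(25 - 3s²)/(s² + 25)³ = (30s² - 250)/(s² + 25)³. So L{t²·sin(5t)} = (-1)² F''(s) = (30s² - 250)/(s² + 25)³

Final answer: (30s² - 250)/(s² + 25)³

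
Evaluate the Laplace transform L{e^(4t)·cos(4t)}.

L{e^(at)·cos(ωt)} = (s-a)/((s-a)² + ω²), so L{e^(4t)·cos(4t)} = (s-4)/((s-4)² + 16)

Final answer: (s-4)/((s-4)² + 16)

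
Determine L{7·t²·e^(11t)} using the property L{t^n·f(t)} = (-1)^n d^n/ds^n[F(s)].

L{e^(11t)} = 1/(s-11). d/ds[1/(s-11)] = -1/(s-11)². d²/ds²[1/(s-11)] = 2/(s-11)³. So L{t²·e^(11t)} = (-1)² · 2/(s-11)³ = 2/(s-11)³. Then L{7·t²·e^(11t)} = 7·2/(s-11)³ = 14/(s-11)³

Final answer: 14/(s-11)³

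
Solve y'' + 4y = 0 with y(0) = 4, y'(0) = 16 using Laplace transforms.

L{y''} + 4L{y} = 0. s²Y - 4s - 16 + 4Y = 0. Y(s² + 4) = 4s + 16. Y = (4s + 16)/(s² + 4). Inverting: y(t) = 4cos(2t) + 8sin(2t)

Final answer: y(t) = 4cos(2t) + 8sin(2t)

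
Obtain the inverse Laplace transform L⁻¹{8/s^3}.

L⁻¹{n!/s^(n+1)} = t^n with n=2. So L⁻¹{2/s^3} = t^2, and L⁻¹{8/s^3} = (8/2)·t^2 = 4·t^2

Final answer: 4·t^2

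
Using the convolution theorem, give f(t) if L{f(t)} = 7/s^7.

7/s^7 = (7/s)·(1/s^6) = L{7}·L{t^5/120}. By convolution, f(t) = 7*t^5/120 = ∫₀ᵗ 7·τ^5/120 dτ = 7·t^6/720

Final answer: 7·t^6/720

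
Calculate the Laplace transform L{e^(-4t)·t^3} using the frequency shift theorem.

L{e^(at)·t^n} = n!/(s-a)^(n+1), so L{e^(-4t)·t^3} = 6/(s+4)^4

Final answer: 6/(s+4)^4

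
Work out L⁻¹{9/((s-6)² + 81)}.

Form: b/((s-a)² + b²) → e^(at)sin(bt). With a=6, b=9

Final answer: e^(6t)·sin(9t)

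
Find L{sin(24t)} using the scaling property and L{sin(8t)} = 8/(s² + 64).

Using L{f(at)} = (1/a)F(s/a) with a=3: L{sin(24t)} = (1/3) · 8/((s/3)² + 64) = (1/3) · 8·9/(s² + 576) = 24/(s² + 576)

Final answer: 24/(s² + 576)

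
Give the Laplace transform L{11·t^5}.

L{t^n} = n!/s^(n+1), so L{t^5} = 120/s^6. Then L{11·t^5} = 11·120/s^6 = 1320/s^6

Final answer: 1320/s^6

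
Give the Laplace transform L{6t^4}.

L{6t^4} = 6 · L{t^4} = 6 · 24/s^5 = 144/s^5

Final answer: 144/s^5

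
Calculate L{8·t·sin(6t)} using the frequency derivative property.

L{sin(6t)} = 6/(s² + 36). By L{t·f(t)} = -F'(s): -d/ds[6/(s² + 36)] = -(6)·(-2s)/(s² + 36)² = 12s/(s² + 36)². Then L{8·t·sin(6t)} = 8·12s/(s² + 36)² = 96s/(s² + 36)²

Final answer: 96s/(s² + 36)²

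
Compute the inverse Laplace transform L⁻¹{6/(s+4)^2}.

L⁻¹{n!/(s-a)^(n+1)} = t^n·e^(at) with n=1, a=-4. So L⁻¹{1/(s+4)^2} = t·e^(-4t), and L⁻¹{6/(s+4)^2} = (6/1)·t·e^(-4t) = 6·t·e^(-4t)

Final answer: 6·t·e^(-4t)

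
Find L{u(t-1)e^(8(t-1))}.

u(t-a)f(t-a) with f(t)=e^(8t). L{e^(8t)} = 1/(s-8). By time shift: e^(-s)/(s-8)

Final answer: e^(-s)/(s-8)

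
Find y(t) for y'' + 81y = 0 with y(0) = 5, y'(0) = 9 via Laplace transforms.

L{y''} + 81L{y} = 0. s²Y - 5s - 9 + 81Y = 0. Y(s² + 81) = 5s + 9. Y = (5s + 9)/(s² + 81). Inverting: y(t) = 5cos(9t) + sin(9t)

Final answer: y(t) = 5cos(9t) + sin(9t)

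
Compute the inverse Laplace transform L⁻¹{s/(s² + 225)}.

L⁻¹{s/(s² + 225)} = cos(15t)

Final answer: cos(15t)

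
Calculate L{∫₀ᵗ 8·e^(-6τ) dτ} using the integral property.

L{∫₀ᵗ f(τ)dτ} = F(s)/s with F(s) = 8/(s+6), so L{∫₀ᵗ 8·e^(-6τ) dτ} = 8/(s(s+6))

Final answer: 8/(s(s+6))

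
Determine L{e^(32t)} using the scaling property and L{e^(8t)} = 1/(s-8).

Using L{f(at)} = (1/a)F(s/a) with a=4 and f(t) = e^(8t): L{e^(32t)} = (1/4) · 1/((s/4)-8) = (1/4) · 4/(s-32) = 1/(s-32)

Final answer: 1/(s-32)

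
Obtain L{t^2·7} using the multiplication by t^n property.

L{7} = 7/s. d^1/ds^1[1/s] = -1/s². d^2/ds^2[1/s] = 2/s^3. So L{t^2} = (-1)^{2}·2/s^3 = 2/s^3. Then L{t^2·7} = 7·2/s^3 = 14/s^3

Final answer: 14/s^3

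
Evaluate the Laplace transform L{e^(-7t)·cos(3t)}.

L{e^(at)·cos(ωt)} = (s-a)/((s-a)² + ω²), so L{e^(-7t)·cos(3t)} = (s+7)/((s+7)² + 9)

Final answer: (s+7)/((s+7)² + 9)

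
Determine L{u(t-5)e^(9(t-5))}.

u(t-a)f(t-a) with f(t)=e^(9t). L{e^(9t)} = 1/(s-9). By time shift: e^(-5s)/(s-9)

Final answer: e^(-5s)/(s-9)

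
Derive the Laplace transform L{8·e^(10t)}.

L{e^(at)} = 1/(s-a), so L{e^(10t)} = 1/(s-10). Then L{8·e^(10t)} = 8/(s-10)

Final answer: 8/(s-10)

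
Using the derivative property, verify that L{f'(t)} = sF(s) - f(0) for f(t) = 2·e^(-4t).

f'(t) = -8e^(-4t). Direct: L{f'(t)} = -8/(s+4). Property: s·2/(s+4) - 2 = (2s - 2(s+4))/(s+4) = -8/(s+4). ✓

Final answer: -8/(s+4)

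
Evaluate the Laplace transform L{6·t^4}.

L{t^n} = n!/s^(n+1), so L{t^4} = 24/s^5. Then L{6·t^4} = 6·24/s^5 = 144/s^5

Final answer: 144/s^5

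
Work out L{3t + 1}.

L{3t + 1} = 3·L{t} + L{1} = 3/s² + 1/s

Final answer: 3/s² + 1/s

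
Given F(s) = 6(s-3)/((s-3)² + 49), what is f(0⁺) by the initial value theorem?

f(0⁺) = lim_{s→∞} sF(s) = lim_{s→∞} 6s(s-3)/((s-3)² + 49) = 6

Final answer: 6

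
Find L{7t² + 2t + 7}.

L{7t² + 2t + 7} = 7·2/s³ + 2/s² + 7/s = 14/s³ + 2/s² + 7/s

Final answer: 14/s³ + 2/s² + 7/s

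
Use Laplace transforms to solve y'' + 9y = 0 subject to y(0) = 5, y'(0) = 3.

L{y''} + 9L{y} = 0. s²Y - 5s - 3 + 9Y = 0. Y(s² + 9) = 5s + 3. Y = (5s + 3)/(s² + 9). Inverting: y(t) = 5cos(3t) + sin(3t)

Final answer: y(t) = 5cos(3t) + sin(3t)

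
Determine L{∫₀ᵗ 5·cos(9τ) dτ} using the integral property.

L{∫₀ᵗ f(τ)dτ} = F(s)/s with F(s) = 5s/(s² + 81), so the result is (5s/(s² + 81))/s = 5/(s² + 81)

Final answer: 5/(s² + 81)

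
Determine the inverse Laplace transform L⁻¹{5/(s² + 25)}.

L⁻¹{5/(s² + 25)} = sin(5t)

Final answer: sin(5t)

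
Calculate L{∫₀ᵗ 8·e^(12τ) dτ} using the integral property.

L{∫₀ᵗ f(τ)dτ} = F(s)/s with F(s) = 8/(s-12), so L{∫₀ᵗ 8·e^(12τ) dτ} = 8/(s(s-12))

Final answer: 8/(s(s-12))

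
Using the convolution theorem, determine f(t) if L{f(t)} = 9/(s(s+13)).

9/(s(s+13)) = (9/s)·(1/(s+13)) = L{9}·L{e^(-13t)}. By convolution, f(t) = 9*e^(-13t) = ∫₀ᵗ 9·e^(-13τ) dτ = 9·(1 - e^(-13t))/13

Final answer: 9·(1 - e^(-13t))/13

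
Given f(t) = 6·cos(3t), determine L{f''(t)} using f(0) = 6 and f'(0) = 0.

F(s) = 6s/(s² + 9). L{f''(t)} = s²F(s) - sf(0) - f'(0) = 6s³/(s² + 9) - 6s = (6s³ - 6s(s² + 9))/(s² + 9) = -54s/(s² + 9)

Final answer: -54s/(s² + 9)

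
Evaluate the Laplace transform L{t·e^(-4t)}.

L{t^n·e^(at)} = n!/(s-a)^(n+1), so L{t·e^(-4t)} = 1/(s+4)^2

Final answer: 1/(s+4)^2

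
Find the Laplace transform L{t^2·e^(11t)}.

L{t^n·e^(at)} = n!/(s-a)^(n+1), so L{t^2·e^(11t)} = 2/(s-11)^3

Final answer: 2/(s-11)^3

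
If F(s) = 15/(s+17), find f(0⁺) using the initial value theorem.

f(0⁺) = lim_{s→∞} s·15/(s+17) = lim_{s→∞} 15s/(s+17) = 15

Final answer: 15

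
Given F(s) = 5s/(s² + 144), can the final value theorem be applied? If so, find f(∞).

The final value theorem requires all poles of sF(s) in the left half-plane. sF(s) = 5s²/(s² + 144) has poles at s = ±12i (imaginary axis). Theorem does NOT apply (oscillatory system).

Final answer: Not applicable (oscillatory)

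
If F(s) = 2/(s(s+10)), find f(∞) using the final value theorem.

f(∞) = lim_{s→0} s·2/(s(s+10)) = lim_{s→0} 2/(s+10) = 2/10 = 1/5

Final answer: 1/5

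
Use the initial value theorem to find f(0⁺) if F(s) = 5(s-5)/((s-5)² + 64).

f(0⁺) = lim_{s→∞} sF(s) = lim_{s→∞} 5s(s-5)/((s-5)² + 64) = 5

Final answer: 5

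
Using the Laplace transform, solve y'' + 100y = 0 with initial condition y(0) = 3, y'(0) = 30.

L{y''} + 100L{y} = 0. s²Y - 3s - 30 + 100Y = 0. Y(s² + 100) = 3s + 30. Y = (3s + 30)/(s² + 100). Inverting: y(t) = 3cos(10t) + 3sin(10t)

Final answer: y(t) = 3cos(10t) + 3sin(10t)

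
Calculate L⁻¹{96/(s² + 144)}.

This is the form c·a/(s² + a²) with a = 12, c = 8. L⁻¹ = 8·sin(12t)

Final answer: 8·sin(12t)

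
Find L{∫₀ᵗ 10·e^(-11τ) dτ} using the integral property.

L{∫₀ᵗ f(τ)dτ} = F(s)/s with F(s) = 10/(s+11), so L{∫₀ᵗ 10·e^(-11τ) dτ} = 10/(s(s+11))

Final answer: 10/(s(s+11))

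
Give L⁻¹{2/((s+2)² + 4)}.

Form: b/((s-a)² + b²) → e^(at)sin(bt). With a=-2, b=2

Final answer: e^(-2t)·sin(2t)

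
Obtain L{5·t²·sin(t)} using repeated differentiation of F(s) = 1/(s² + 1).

F(s) = 1/(s² + 1). F'(s) = -2s/(s² + 1)². F''(s) = -2(1 - 3s²)/(s² + 1)³ = (6s² - 2)/(s² + 1)³. So L{t²·sin(t)} = (-1)² F''(s) = (6s² - 2)/(s² + 1)³. Then L{5·t²·sin(t)} = 5·(6s² - 2)/(s² + 1)³ = (30s² - 10)/(s² + 1)³

Final answer: (30s² - 10)/(s² + 1)³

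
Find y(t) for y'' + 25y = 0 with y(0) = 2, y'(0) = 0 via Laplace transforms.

L{y''} + 25L{y} = 0. s²Y - 2s - 0 + 25Y = 0. Y(s² + 25) = 2s. Y = (2s)/(s² + 25). Inverting: y(t) = 2cos(5t)

Final answer: y(t) = 2cos(5t)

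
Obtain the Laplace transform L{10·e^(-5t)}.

L{e^(at)} = 1/(s-a), so L{e^(-5t)} = 1/(s+5). Then L{10·e^(-5t)} = 10/(s+5)

Final answer: 10/(s+5)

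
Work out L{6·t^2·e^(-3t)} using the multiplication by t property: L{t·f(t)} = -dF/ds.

Using L{t^n·e^(at)} = n!/(s-a)^(n+1), L{t^2·e^(-3t)} = 2/(s+3)^3, so L{6·t^2·e^(-3t)} = 6·2/(s+3)^3 = 12/(s+3)^3

Final answer: 12/(s+3)^3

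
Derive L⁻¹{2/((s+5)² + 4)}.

Form: b/((s-a)² + b²) → e^(at)sin(bt). With a=-5, b=2

Final answer: e^(-5t)·sin(2t)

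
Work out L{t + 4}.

L{t + 4} = L{t} + 4·L{1} = 1/s² + 4/s

Final answer: 1/s² + 4/s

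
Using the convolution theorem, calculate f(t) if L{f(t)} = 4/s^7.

4/s^7 = (4/s)·(1/s^6) = L{4}·L{t^5/120}. By convolution, f(t) = 4*t^5/120 = ∫₀ᵗ 4·τ^5/120 dτ = 4·t^6/720

Final answer: 4·t^6/720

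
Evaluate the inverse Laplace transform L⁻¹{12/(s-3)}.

L⁻¹{1/(s-a)} = e^(at), so L⁻¹{1/(s-3)} = e^(3t), and L⁻¹{12/(s-3)} = 12·e^(3t)

Final answer: 12·e^(3t)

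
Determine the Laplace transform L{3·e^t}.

L{e^(at)} = 1/(s-a), so L{e^t} = 1/(s-1). Then L{3·e^t} = 3/(s-1)

Final answer: 3/(s-1)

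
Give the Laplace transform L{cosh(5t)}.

L{cosh(ωt)} = s/(s² - ω²), so L{cosh(5t)} = s/(s² - 25)

Final answer: s/(s² - 25)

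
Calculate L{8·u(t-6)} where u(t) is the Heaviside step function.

L{u(t-a)} = e^(-as)/s. Here a=6, so L{u(t-6)} = e^(-6s)/s, and L{8·u(t-6)} = 8·e^(-6s)/s

Final answer: 8·e^(-6s)/s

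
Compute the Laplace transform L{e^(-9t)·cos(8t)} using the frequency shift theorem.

Frequency shift: L{e^(at)f(t)} = F(s-a). L{e^(-9t)·cos(8t)} = (s+9)/((s+9)² + 64)

Final answer: (s+9)/((s+9)² + 64)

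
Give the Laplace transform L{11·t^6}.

L{t^n} = n!/s^(n+1), so L{t^6} = 720/s^7. Then L{11·t^6} = 11·720/s^7 = 7920/s^7

Final answer: 7920/s^7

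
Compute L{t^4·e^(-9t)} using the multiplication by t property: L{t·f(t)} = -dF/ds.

Using L{t^n·e^(at)} = n!/(s-a)^(n+1), L{t^4·e^(-9t)} = 24/(s+9)^5

Final answer: 24/(s+9)^5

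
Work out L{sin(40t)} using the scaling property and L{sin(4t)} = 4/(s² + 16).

Using L{f(at)} = (1/a)F(s/a) with a=10: L{sin(40t)} = (1/10) · 4/((s/10)² + 16) = (1/10) · 4·100/(s² + 1600) = 40/(s² + 1600)

Final answer: 40/(s² + 1600)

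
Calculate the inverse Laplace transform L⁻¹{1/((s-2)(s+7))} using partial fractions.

Decompose: A/(s-2) + B/(s+7). A = 1/9, B = -1/9. f(t) = (e^(2t) - e^(-7t))/9

Final answer: (e^(2t) - e^(-7t))/9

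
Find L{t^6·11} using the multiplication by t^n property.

L{11} = 11/s. d^1/ds^1[1/s] = -1/s². d^2/ds^2[1/s] = 2/s^3. d^3/ds^3[1/s] = -6/s^4. d^4/ds^4[1/s] = 24/s^5. d^5/ds^5[1/s] = -120/s^6. d^6/ds^6[1/s] = 720/s^7. So L{t^6} = (-1)^{6}·720/s^7 = 720/s^7. Then L{t^6·11} = 11·720/s^7 = 7920/s^7

Final answer: 7920/s^7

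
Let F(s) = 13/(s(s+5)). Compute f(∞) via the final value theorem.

f(∞) = lim_{s→0} s·13/(s(s+5)) = lim_{s→0} 13/(s+5) = 13/5 = 13/5

Final answer: 13/5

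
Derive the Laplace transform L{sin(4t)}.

L{sin(ωt)} = ω/(s² + ω²), so L{sin(4t)} = 4/(s² + 16)

Final answer: 4/(s² + 16)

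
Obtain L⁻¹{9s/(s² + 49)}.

This is the form c·s/(s² + a²) with a = 7, c = 9. L⁻¹ = 9·cos(7t)

Final answer: 9·cos(7t)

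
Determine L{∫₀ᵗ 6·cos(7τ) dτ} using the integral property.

L{∫₀ᵗ f(τ)dτ} = F(s)/s with F(s) = 6s/(s² + 49), so the result is (6s/(s² + 49))/s = 6/(s² + 49)

Final answer: 6/(s² + 49)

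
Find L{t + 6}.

L{t + 6} = L{t} + 6·L{1} = 1/s² + 6/s

Final answer: 1/s² + 6/s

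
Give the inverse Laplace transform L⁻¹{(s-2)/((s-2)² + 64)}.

Using frequency shift, L⁻¹{(s-2)/((s-2)² + 64)} = e^(2t)·cos(8t)

Final answer: e^(2t)·cos(8t)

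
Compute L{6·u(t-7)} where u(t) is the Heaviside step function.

L{u(t-a)} = e^(-as)/s. Here a=7, so L{u(t-7)} = e^(-7s)/s, and L{6·u(t-7)} = 6·e^(-7s)/s

Final answer: 6·e^(-7s)/s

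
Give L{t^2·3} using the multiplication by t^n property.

L{3} = 3/s. d^1/ds^1[1/s] = -1/s². d^2/ds^2[1/s] = 2/s^3. So L{t^2} = (-1)^{2}·2/s^3 = 2/s^3. Then L{t^2·3} = 3·2/s^3 = 6/s^3

Final answer: 6/s^3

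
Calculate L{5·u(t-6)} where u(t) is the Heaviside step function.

L{u(t-a)} = e^(-as)/s. Here a=6, so L{u(t-6)} = e^(-6s)/s, and L{5·u(t-6)} = 5·e^(-6s)/s

Final answer: 5·e^(-6s)/s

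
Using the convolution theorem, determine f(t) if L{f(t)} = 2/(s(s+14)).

2/(s(s+14)) = (2/s)·(1/(s+14)) = L{2}·L{e^(-14t)}. By convolution, f(t) = 2*e^(-14t) = ∫₀ᵗ 2·e^(-14τ) dτ = 2·(1 - e^(-14t))/14

Final answer: 2·(1 - e^(-14t))/14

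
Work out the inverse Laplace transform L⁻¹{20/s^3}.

L⁻¹{n!/s^(n+1)} = t^n with n=2. So L⁻¹{2/s^3} = t^2, and L⁻¹{20/s^3} = (20/2)·t^2 = 10·t^2

Final answer: 10·t^2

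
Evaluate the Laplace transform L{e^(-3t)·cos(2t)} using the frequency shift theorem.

Frequency shift: L{e^(at)f(t)} = F(s-a). L{e^(-3t)·cos(2t)} = (s+3)/((s+3)² + 4)

Final answer: (s+3)/((s+3)² + 4)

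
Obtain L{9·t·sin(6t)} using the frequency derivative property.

L{sin(6t)} = 6/(s² + 36). By L{t·f(t)} = -F'(s): -d/ds[6/(s² + 36)] = -(6)·(-2s)/(s² + 36)² = 12s/(s² + 36)². Then L{9·t·sin(6t)} = 9·12s/(s² + 36)² = 108s/(s² + 36)²

Final answer: 108s/(s² + 36)²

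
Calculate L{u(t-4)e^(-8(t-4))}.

u(t-a)f(t-a) with f(t)=e^(-8t). L{e^(-8t)} = 1/(s+8). By time shift: e^(-4s)/(s+8)

Final answer: e^(-4s)/(s+8)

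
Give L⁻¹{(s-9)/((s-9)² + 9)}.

Using frequency shift: L⁻¹{(s-a)/((s-a)² + b²)} = e^(at)cos(bt). Here a=9, b=3

Final answer: e^(9t)·cos(3t)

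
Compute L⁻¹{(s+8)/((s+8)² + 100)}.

Using frequency shift: L⁻¹{(s-a)/((s-a)² + b²)} = e^(at)cos(bt). Here a=-8, b=10

Final answer: e^(-8t)·cos(10t)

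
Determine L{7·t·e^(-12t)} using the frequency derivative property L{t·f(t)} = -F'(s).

L{e^(-12t)} = 1/(s+12). By frequency derivative: L{t·e^(-12t)} = -d/ds[1/(s+12)] = -(-1)/(s+12)² = 1/(s+12)². Then L{7·t·e^(-12t)} = 7·1/(s+12)² = 7/(s+12)²

Final answer: 7/(s+12)²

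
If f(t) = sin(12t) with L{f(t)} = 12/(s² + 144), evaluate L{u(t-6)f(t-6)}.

Time shift theorem: L{u(t-a)f(t-a)} = e^(-as)F(s). Here a=6, F(s) = 12/(s² + 144), so L{u(t-6)f(t-6)} = e^(-6s)·12/(s² + 144)

Final answer: e^(-6s)·12/(s² + 144)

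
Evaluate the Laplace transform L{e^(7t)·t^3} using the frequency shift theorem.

L{e^(at)·t^n} = n!/(s-a)^(n+1), so L{e^(7t)·t^3} = 6/(s-7)^4

Final answer: 6/(s-7)^4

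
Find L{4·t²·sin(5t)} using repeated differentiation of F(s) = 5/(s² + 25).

F(s) = 5/(s² + 25). F'(s) = -10s/(s² + 25)². F''(s) = -10(25 - 3s²)/(s² + 25)³ = (30s² - 250)/(s² + 25)³. So L{t²·sin(5t)} = (-1)² F''(s) = (30s² - 250)/(s² + 25)³. Then L{4·t²·sin(5t)} = 4·(30s² - 250)/(s² + 25)³ = (120s² - 1000)/(s² + 25)³

Final answer: (120s² - 1000)/(s² + 25)³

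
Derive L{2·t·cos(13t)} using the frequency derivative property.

L{cos(13t)} = s/(s² + 169). Derivative: d/ds[s/(s² + 169)] = [(s² + 169) - s·2s]/(s² + 169)² = (169 - s²)/(s² + 169)². So L{t·cos(13t)} = -F'(s) = (s² - 169)/(s² + 169)². Then L{2·t·cos(13t)} = 2·(s² - 169)/(s² + 169)²

Final answer: 2·(s² - 169)/(s² + 169)²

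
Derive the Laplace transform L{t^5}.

L{t^n} = n!/s^(n+1), so L{t^5} = 120/s^6

Final answer: 120/s^6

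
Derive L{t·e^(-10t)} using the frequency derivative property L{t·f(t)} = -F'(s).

L{e^(-10t)} = 1/(s+10). By frequency derivative: L{t·e^(-10t)} = -d/ds[1/(s+10)] = -(-1)/(s+10)² = 1/(s+10)²

Final answer: 1/(s+10)²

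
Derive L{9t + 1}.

L{9t + 1} = 9·L{t} + L{1} = 9/s² + 1/s

Final answer: 9/s² + 1/s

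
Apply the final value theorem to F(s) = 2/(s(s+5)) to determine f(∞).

f(∞) = lim_{s→0} s·2/(s(s+5)) = lim_{s→0} 2/(s+5) = 2/5 = 2/5

Final answer: 2/5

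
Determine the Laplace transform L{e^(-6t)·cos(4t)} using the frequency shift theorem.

Frequency shift: L{e^(at)f(t)} = F(s-a). L{e^(-6t)·cos(4t)} = (s+6)/((s+6)² + 16)

Final answer: (s+6)/((s+6)² + 16)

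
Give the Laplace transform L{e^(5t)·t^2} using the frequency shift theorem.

L{e^(at)·t^n} = n!/(s-a)^(n+1), so L{e^(5t)·t^2} = 2/(s-5)^3

Final answer: 2/(s-5)^3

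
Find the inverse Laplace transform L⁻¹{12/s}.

L⁻¹{c/s} = c, so L⁻¹{12/s} = 12

Final answer: 12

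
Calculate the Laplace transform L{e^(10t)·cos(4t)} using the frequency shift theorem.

Frequency shift: L{e^(at)f(t)} = F(s-a). L{e^(10t)·cos(4t)} = (s-10)/((s-10)² + 16)

Final answer: (s-10)/((s-10)² + 16)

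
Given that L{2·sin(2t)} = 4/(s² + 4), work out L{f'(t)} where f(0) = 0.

L{f'(t)} = s·F(s) - f(0) = s·4/(s² + 4) - 0 = 4s/(s² + 4)

Final answer: 4s/(s² + 4)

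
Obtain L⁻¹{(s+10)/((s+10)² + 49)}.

Using frequency shift: L⁻¹{(s-a)/((s-a)² + b²)} = e^(at)cos(bt). Here a=-10, b=7

Final answer: e^(-10t)·cos(7t)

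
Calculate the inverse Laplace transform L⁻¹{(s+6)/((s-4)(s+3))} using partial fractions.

Using partial fractions, f(t) = (10e^(4t) - 3e^(-3t))/7

Final answer: (10e^(4t) - 3e^(-3t))/7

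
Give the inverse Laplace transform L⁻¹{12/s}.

L⁻¹{c/s} = c, so L⁻¹{12/s} = 12

Final answer: 12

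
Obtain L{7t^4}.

L{t^n} = n!/s^(n+1). So L{7t^4} = 7·4!/s^5 = 168/s^5

Final answer: 168/s^5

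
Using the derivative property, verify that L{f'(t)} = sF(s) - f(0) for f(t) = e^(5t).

f'(t) = 5e^(5t). Direct: L{f'(t)} = 5/(s-5). Property: s·1/(s-5) - 1 = (s - (s-5))/(s-5) = 5/(s-5). ✓

Final answer: 5/(s-5)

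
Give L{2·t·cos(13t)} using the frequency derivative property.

L{cos(13t)} = s/(s² + 169). Derivative: d/ds[s/(s² + 169)] = [(s² + 169) - s·2s]/(s² + 169)² = (169 - s²)/(s² + 169)². So L{t·cos(13t)} = -F'(s) = (s² - 169)/(s² + 169)². Then L{2·t·cos(13t)} = 2·(s² - 169)/(s² + 169)²

Final answer: 2·(s² - 169)/(s² + 169)²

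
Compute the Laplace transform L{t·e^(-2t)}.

L{t^n·e^(at)} = n!/(s-a)^(n+1), so L{t·e^(-2t)} = 1/(s+2)^2

Final answer: 1/(s+2)^2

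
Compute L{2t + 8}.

L{2t + 8} = 2·L{t} + 8·L{1} = 2/s² + 8/s

Final answer: 2/s² + 8/s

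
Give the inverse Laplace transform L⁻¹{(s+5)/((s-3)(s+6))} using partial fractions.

Using partial fractions, f(t) = (8e^(3t) + e^(-6t))/9

Final answer: (8e^(3t) + e^(-6t))/9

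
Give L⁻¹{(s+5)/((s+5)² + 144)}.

Using frequency shift: L⁻¹{(s-a)/((s-a)² + b²)} = e^(at)cos(bt). Here a=-5, b=12

Final answer: e^(-5t)·cos(12t)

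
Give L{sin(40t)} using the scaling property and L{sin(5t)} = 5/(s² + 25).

Using L{f(at)} = (1/a)F(s/a) with a=8: L{sin(40t)} = (1/8) · 5/((s/8)² + 25) = (1/8) · 5·64/(s² + 1600) = 40/(s² + 1600)

Final answer: 40/(s² + 1600)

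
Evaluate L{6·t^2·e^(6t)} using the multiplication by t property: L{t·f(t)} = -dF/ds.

Using L{t^n·e^(at)} = n!/(s-a)^(n+1), L{t^2·e^(6t)} = 2/(s-6)^3, so L{6·t^2·e^(6t)} = 6·2/(s-6)^3 = 12/(s-6)^3

Final answer: 12/(s-6)^3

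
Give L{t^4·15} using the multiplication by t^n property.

L{15} = 15/s. d^1/ds^1[1/s] = -1/s². d^2/ds^2[1/s] = 2/s^3. d^3/ds^3[1/s] = -6/s^4. d^4/ds^4[1/s] = 24/s^5. So L{t^4} = (-1)^{4}·24/s^5 = 24/s^5. Then L{t^4·15} = 15·24/s^5 = 360/s^5

Final answer: 360/s^5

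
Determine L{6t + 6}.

L{6t + 6} = 6·L{t} + 6·L{1} = 6/s² + 6/s

Final answer: 6/s² + 6/s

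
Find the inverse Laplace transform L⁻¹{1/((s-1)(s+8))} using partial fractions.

Decompose: A/(s-1) + B/(s+8). A = 1/9, B = -1/9. f(t) = (e^t - e^(-8t))/9

Final answer: (e^t - e^(-8t))/9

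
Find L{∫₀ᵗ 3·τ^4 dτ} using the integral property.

L{∫₀ᵗ f(τ)dτ} = F(s)/s with f(t) = 3t^4. F(s) = 72/s^5, so L{∫₀ᵗ 3·τ^4 dτ} = (72/s^5)/s = 72/s^6. (Check: ∫₀ᵗ 3·τ^4 dτ = 3t^5/5.)

Final answer: 72/s^6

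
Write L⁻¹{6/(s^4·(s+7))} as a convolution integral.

6/(s^4·(s+7)) = (6/s^4)·(1/(s+7)) = L{t^3}·L{e^(-7t)}. So f(t) = t^3*e^(-7t) = ∫₀ᵗ τ^3·e^(-7(t-τ)) dτ

Final answer: ∫₀ᵗ τ^3·e^(-7(t-τ)) dτ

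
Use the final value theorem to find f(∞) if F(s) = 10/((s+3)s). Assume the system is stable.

f(∞) = lim_{s→0} sF(s) = lim_{s→0} 10/(s+3) = 10/3

Final answer: 10/3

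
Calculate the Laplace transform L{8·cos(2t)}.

L{cos(ωt)} = s/(s² + ω²), so L{cos(2t)} = s/(s² + 4). Then L{8·cos(2t)} = 8·s/(s² + 4) = 8s/(s² + 4)

Final answer: 8s/(s² + 4)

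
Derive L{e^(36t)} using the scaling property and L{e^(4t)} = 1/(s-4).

Using L{f(at)} = (1/a)F(s/a) with a=9 and f(t) = e^(4t): L{e^(36t)} = (1/9) · 1/((s/9)-4) = (1/9) · 9/(s-36) = 1/(s-36)

Final answer: 1/(s-36)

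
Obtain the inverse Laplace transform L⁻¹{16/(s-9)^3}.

L⁻¹{n!/(s-a)^(n+1)} = t^n·e^(at) with n=2, a=9. So L⁻¹{2/(s-9)^3} = t^2·e^(9t), and L⁻¹{16/(s-9)^3} = (16/2)·t^2·e^(9t) = 8·t^2·e^(9t)

Final answer: 8·t^2·e^(9t)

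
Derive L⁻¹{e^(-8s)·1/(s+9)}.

L⁻¹{1/(s+9)} = e^(-9t). By the time shift theorem, L⁻¹{e^(-as)F(s)} = u(t-a)f(t-a) with a=8, so L⁻¹{e^(-8s)·1/(s+9)} = u(t-8)·e^(-9(t-8))

Final answer: u(t-8)·e^(-9(t-8))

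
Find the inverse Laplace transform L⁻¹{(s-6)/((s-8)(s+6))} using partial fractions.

Using partial fractions, f(t) = (2e^(8t) + 12e^(-6t))/14

Final answer: (2e^(8t) + 12e^(-6t))/14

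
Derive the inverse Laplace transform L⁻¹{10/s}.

L⁻¹{c/s} = c, so L⁻¹{10/s} = 10

Final answer: 10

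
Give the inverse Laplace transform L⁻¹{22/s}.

L⁻¹{c/s} = c, so L⁻¹{22/s} = 22

Final answer: 22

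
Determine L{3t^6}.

L{t^n} = n!/s^(n+1). So L{3t^6} = 3·6!/s^7 = 2160/s^7

Final answer: 2160/s^7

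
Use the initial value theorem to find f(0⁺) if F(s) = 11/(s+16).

f(0⁺) = lim_{s→∞} s·11/(s+16) = lim_{s→∞} 11s/(s+16) = 11

Final answer: 11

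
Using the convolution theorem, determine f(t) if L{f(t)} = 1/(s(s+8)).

1/(s(s+8)) = (1/s)·(1/(s+8)) = L{1}·L{e^(-8t)}. By convolution, f(t) = 1*e^(-8t) = ∫₀ᵗ 1·e^(-8τ) dτ = (1 - e^(-8t))/8

Final answer: (1 - e^(-8t))/8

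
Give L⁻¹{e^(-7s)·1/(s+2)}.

L⁻¹{1/(s+2)} = e^(-2t). By the time shift theorem, L⁻¹{e^(-as)F(s)} = u(t-a)f(t-a) with a=7, so L⁻¹{e^(-7s)·1/(s+2)} = u(t-7)·e^(-2(t-7))

Final answer: u(t-7)·e^(-2(t-7))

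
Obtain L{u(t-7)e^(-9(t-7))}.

u(t-a)f(t-a) with f(t)=e^(-9t). L{e^(-9t)} = 1/(s+9). By time shift: e^(-7s)/(s+9)

Final answer: e^(-7s)/(s+9)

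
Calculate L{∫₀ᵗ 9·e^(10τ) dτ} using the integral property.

L{∫₀ᵗ f(τ)dτ} = F(s)/s with F(s) = 9/(s-10), so L{∫₀ᵗ 9·e^(10τ) dτ} = 9/(s(s-10))

Final answer: 9/(s(s-10))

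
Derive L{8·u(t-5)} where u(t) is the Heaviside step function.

L{u(t-a)} = e^(-as)/s. Here a=5, so L{u(t-5)} = e^(-5s)/s, and L{8·u(t-5)} = 8·e^(-5s)/s

Final answer: 8·e^(-5s)/s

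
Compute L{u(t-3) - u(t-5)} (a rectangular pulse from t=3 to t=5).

L{u(t-a)} = e^(-as)/s. L{u(t-3) - u(t-5)} = (e^(-3s) - e^(-5s))/s

Final answer: (e^(-3s) - e^(-5s))/s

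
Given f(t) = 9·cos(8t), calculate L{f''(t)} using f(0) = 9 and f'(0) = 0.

F(s) = 9s/(s² + 64). L{f''(t)} = s²F(s) - sf(0) - f'(0) = 9s³/(s² + 64) - 9s = (9s³ - 9s(s² + 64))/(s² + 64) = -576s/(s² + 64)

Final answer: -576s/(s² + 64)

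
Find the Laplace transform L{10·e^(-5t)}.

L{e^(at)} = 1/(s-a), so L{e^(-5t)} = 1/(s+5). Then L{10·e^(-5t)} = 10/(s+5)

Final answer: 10/(s+5)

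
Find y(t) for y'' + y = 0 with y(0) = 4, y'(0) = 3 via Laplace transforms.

L{y''} + 1L{y} = 0. s²Y - 4s - 3 + Y = 0. Y(s² + 1) = 4s + 3. Y = (4s + 3)/(s² + 1). Inverting: y(t) = 4cos(t) + 3sin(t)

Final answer: y(t) = 4cos(t) + 3sin(t)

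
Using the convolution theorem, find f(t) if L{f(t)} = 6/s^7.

6/s^7 = (6/s)·(1/s^6) = L{6}·L{t^5/120}. By convolution, f(t) = 6*t^5/120 = ∫₀ᵗ 6·τ^5/120 dτ = 6·t^6/720

Final answer: 6·t^6/720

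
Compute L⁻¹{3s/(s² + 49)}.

This is the form c·s/(s² + a²) with a = 7, c = 3. L⁻¹ = 3·cos(7t)

Final answer: 3·cos(7t)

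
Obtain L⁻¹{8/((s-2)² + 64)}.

Form: b/((s-a)² + b²) → e^(at)sin(bt). With a=2, b=8

Final answer: e^(2t)·sin(8t)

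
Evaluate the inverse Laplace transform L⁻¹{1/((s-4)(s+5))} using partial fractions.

Decompose: A/(s-4) + B/(s+5). A = 1/9, B = -1/9. f(t) = (e^(4t) - e^(-5t))/9

Final answer: (e^(4t) - e^(-5t))/9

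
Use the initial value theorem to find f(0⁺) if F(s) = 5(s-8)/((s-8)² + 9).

f(0⁺) = lim_{s→∞} sF(s) = lim_{s→∞} 5s(s-8)/((s-8)² + 9) = 5

Final answer: 5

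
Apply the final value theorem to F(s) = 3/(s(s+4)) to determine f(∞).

f(∞) = lim_{s→0} s·3/(s(s+4)) = lim_{s→0} 3/(s+4) = 3/4 = 3/4

Final answer: 3/4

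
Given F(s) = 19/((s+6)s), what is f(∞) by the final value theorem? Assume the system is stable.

f(∞) = lim_{s→0} sF(s) = lim_{s→0} 19/(s+6) = 19/6

Final answer: 19/6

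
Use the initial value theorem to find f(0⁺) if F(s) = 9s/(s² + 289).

f(0⁺) = lim_{s→∞} s·9s/(s² + 289) = lim_{s→∞} 9s²/(s² + 289) = 9

Final answer: 9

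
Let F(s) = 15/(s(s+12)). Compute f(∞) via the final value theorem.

f(∞) = lim_{s→0} s·15/(s(s+12)) = lim_{s→0} 15/(s+12) = 15/12 = 5/4

Final answer: 5/4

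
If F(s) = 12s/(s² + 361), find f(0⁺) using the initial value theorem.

f(0⁺) = lim_{s→∞} s·12s/(s² + 361) = lim_{s→∞} 12s²/(s² + 361) = 12

Final answer: 12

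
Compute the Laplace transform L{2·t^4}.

L{t^n} = n!/s^(n+1), so L{t^4} = 24/s^5. Then L{2·t^4} = 2·24/s^5 = 48/s^5

Final answer: 48/s^5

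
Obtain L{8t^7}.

L{t^n} = n!/s^(n+1). So L{8t^7} = 8·7!/s^8 = 40320/s^8

Final answer: 40320/s^8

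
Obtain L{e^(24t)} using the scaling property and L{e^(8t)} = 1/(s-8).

Using L{f(at)} = (1/a)F(s/a) with a=3 and f(t) = e^(8t): L{e^(24t)} = (1/3) · 1/((s/3)-8) = (1/3) · 3/(s-24) = 1/(s-24)

Final answer: 1/(s-24)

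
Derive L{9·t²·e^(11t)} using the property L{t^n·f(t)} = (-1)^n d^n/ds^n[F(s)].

L{e^(11t)} = 1/(s-11). d/ds[1/(s-11)] = -1/(s-11)². d²/ds²[1/(s-11)] = 2/(s-11)³. So L{t²·e^(11t)} = (-1)² · 2/(s-11)³ = 2/(s-11)³. Then L{9·t²·e^(11t)} = 9·2/(s-11)³ = 18/(s-11)³

Final answer: 18/(s-11)³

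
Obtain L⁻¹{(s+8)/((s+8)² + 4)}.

Using frequency shift: L⁻¹{(s-a)/((s-a)² + b²)} = e^(at)cos(bt). Here a=-8, b=2

Final answer: e^(-8t)·cos(2t)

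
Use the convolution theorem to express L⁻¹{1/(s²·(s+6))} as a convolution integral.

1/(s²·(s+6)) = (1/s^2)·(1/(s+6)) = L{t}·L{e^(-6t)}. So f(t) = t*e^(-6t) = ∫₀ᵗ τ·e^(-6(t-τ)) dτ

Final answer: ∫₀ᵗ τ·e^(-6(t-τ)) dτ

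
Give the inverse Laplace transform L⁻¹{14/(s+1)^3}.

L⁻¹{n!/(s-a)^(n+1)} = t^n·e^(at) with n=2, a=-1. So L⁻¹{2/(s+1)^3} = t^2·e^(-t), and L⁻¹{14/(s+1)^3} = (14/2)·t^2·e^(-t) = 7·t^2·e^(-t)

Final answer: 7·t^2·e^(-t)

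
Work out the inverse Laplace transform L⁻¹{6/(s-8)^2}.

L⁻¹{n!/(s-a)^(n+1)} = t^n·e^(at) with n=1, a=8. So L⁻¹{1/(s-8)^2} = t·e^(8t), and L⁻¹{6/(s-8)^2} = (6/1)·t·e^(8t) = 6·t·e^(8t)

Final answer: 6·t·e^(8t)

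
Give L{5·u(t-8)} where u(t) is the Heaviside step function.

L{u(t-a)} = e^(-as)/s. Here a=8, so L{u(t-8)} = e^(-8s)/s, and L{5·u(t-8)} = 5·e^(-8s)/s

Final answer: 5·e^(-8s)/s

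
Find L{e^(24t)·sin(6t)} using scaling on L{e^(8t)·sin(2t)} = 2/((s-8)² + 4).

Scaling with a=3: L{e^(24t)·sin(6t)} = (1/3) · 2/((s/3-8)² + 4). Simplifying: 6/((s-24)² + 36)

Final answer: 6/((s-24)² + 36)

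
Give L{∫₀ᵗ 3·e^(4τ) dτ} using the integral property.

L{∫₀ᵗ f(τ)dτ} = F(s)/s with F(s) = 3/(s-4), so L{∫₀ᵗ 3·e^(4τ) dτ} = 3/(s(s-4))

Final answer: 3/(s(s-4))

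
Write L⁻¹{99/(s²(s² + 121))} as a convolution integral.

99/(s²(s² + 121)) = (1/s²)·(99/(s² + 121)) = L{t}·L{9·sin(11t)}. So f(t) = t*(9·sin(11t)) = ∫₀ᵗ 9τ·sin(11(t-τ)) dτ

Final answer: ∫₀ᵗ 9τ·sin(11(t-τ)) dτ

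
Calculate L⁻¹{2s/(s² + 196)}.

This is the form c·s/(s² + a²) with a = 14, c = 2. L⁻¹ = 2·cos(14t)

Final answer: 2·cos(14t)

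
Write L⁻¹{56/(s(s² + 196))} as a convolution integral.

56/(s(s² + 196)) = (1/s)·(56/(s² + 196)) = L{1}·L{4·sin(14t)}. So f(t) = 1*(4·sin(14t)) = ∫₀ᵗ 4·sin(14τ) dτ

Final answer: ∫₀ᵗ 4·sin(14τ) dτ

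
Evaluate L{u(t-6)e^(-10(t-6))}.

u(t-a)f(t-a) with f(t)=e^(-10t). L{e^(-10t)} = 1/(s+10). By time shift: e^(-6s)/(s+10)

Final answer: e^(-6s)/(s+10)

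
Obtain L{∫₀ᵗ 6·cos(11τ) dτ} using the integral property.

L{∫₀ᵗ f(τ)dτ} = F(s)/s with F(s) = 6s/(s² + 121), so the result is (6s/(s² + 121))/s = 6/(s² + 121)

Final answer: 6/(s² + 121)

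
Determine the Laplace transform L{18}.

L{18} = 18 · L{1} = 18/s

Final answer: 18/s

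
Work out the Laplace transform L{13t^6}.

L{13t^6} = 13 · L{t^6} = 13 · 720/s^7 = 9360/s^7

Final answer: 9360/s^7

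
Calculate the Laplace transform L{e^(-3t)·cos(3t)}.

L{e^(at)·cos(ωt)} = (s-a)/((s-a)² + ω²), so L{e^(-3t)·cos(3t)} = (s+3)/((s+3)² + 9)

Final answer: (s+3)/((s+3)² + 9)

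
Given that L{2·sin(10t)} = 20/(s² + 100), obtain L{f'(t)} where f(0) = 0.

L{f'(t)} = s·F(s) - f(0) = s·20/(s² + 100) - 0 = 20s/(s² + 100)

Final answer: 20s/(s² + 100)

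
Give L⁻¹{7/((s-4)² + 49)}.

Form: b/((s-a)² + b²) → e^(at)sin(bt). With a=4, b=7

Final answer: e^(4t)·sin(7t)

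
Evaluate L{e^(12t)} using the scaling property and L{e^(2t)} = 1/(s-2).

Using L{f(at)} = (1/a)F(s/a) with a=6 and f(t) = e^(2t): L{e^(12t)} = (1/6) · 1/((s/6)-2) = (1/6) · 6/(s-12) = 1/(s-12)

Final answer: 1/(s-12)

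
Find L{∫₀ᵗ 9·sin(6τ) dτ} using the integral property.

L{∫₀ᵗ f(τ)dτ} = F(s)/s with F(s) = 54/(s² + 36), so the result is (54/(s² + 36))/s = 54/(s(s² + 36))

Final answer: 54/(s(s² + 36))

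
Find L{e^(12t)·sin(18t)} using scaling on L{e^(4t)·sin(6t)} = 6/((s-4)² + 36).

Scaling with a=3: L{e^(12t)·sin(18t)} = (1/3) · 6/((s/3-4)² + 36). Simplifying: 18/((s-12)² + 324)

Final answer: 18/((s-12)² + 324)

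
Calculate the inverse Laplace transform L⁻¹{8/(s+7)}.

L⁻¹{1/(s-a)} = e^(at), so L⁻¹{1/(s+7)} = e^(-7t), and L⁻¹{8/(s+7)} = 8·e^(-7t)

Final answer: 8·e^(-7t)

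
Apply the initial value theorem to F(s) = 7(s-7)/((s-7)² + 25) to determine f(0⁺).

f(0⁺) = lim_{s→∞} sF(s) = lim_{s→∞} 7s(s-7)/((s-7)² + 25) = 7

Final answer: 7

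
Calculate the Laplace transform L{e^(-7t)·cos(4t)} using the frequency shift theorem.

Frequency shift: L{e^(at)f(t)} = F(s-a). L{e^(-7t)·cos(4t)} = (s+7)/((s+7)² + 16)

Final answer: (s+7)/((s+7)² + 16)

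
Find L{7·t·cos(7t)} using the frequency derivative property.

L{cos(7t)} = s/(s² + 49). Derivative: d/ds[s/(s² + 49)] = [(s² + 49) - s·2s]/(s² + 49)² = (49 - s²)/(s² + 49)². So L{t·cos(7t)} = -F'(s) = (s² - 49)/(s² + 49)². Then L{7·t·cos(7t)} = 7·(s² - 49)/(s² + 49)²

Final answer: 7·(s² - 49)/(s² + 49)²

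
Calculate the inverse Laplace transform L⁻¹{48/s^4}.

L⁻¹{n!/s^(n+1)} = t^n with n=3. So L⁻¹{6/s^4} = t^3, and L⁻¹{48/s^4} = (48/6)·t^3 = 8·t^3

Final answer: 8·t^3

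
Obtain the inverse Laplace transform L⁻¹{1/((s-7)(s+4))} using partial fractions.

Decompose: A/(s-7) + B/(s+4). A = 1/11, B = -1/11. f(t) = (e^(7t) - e^(-4t))/11

Final answer: (e^(7t) - e^(-4t))/11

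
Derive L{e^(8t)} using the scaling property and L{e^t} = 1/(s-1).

Using L{f(at)} = (1/a)F(s/a) with a=8 and f(t) = e^t: L{e^(8t)} = (1/8) · 1/((s/8)-1) = (1/8) · 8/(s-8) = 1/(s-8)

Final answer: 1/(s-8)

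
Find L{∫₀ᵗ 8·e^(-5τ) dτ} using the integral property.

L{∫₀ᵗ f(τ)dτ} = F(s)/s with F(s) = 8/(s+5), so L{∫₀ᵗ 8·e^(-5τ) dτ} = 8/(s(s+5))

Final answer: 8/(s(s+5))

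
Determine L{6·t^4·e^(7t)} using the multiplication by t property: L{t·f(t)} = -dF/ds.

Using L{t^n·e^(at)} = n!/(s-a)^(n+1), L{t^4·e^(7t)} = 24/(s-7)^5, so L{6·t^4·e^(7t)} = 6·24/(s-7)^5 = 144/(s-7)^5

Final answer: 144/(s-7)^5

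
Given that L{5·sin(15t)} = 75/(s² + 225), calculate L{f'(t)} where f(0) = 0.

L{f'(t)} = s·F(s) - f(0) = s·75/(s² + 225) - 0 = 75s/(s² + 225)

Final answer: 75s/(s² + 225)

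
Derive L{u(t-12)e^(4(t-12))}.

u(t-a)f(t-a) with f(t)=e^(4t). L{e^(4t)} = 1/(s-4). By time shift: e^(-12s)/(s-4)

Final answer: e^(-12s)/(s-4)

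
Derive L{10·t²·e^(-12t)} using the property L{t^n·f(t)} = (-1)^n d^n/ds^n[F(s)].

L{e^(-12t)} = 1/(s+12). d/ds[1/(s+12)] = -1/(s+12)². d²/ds²[1/(s+12)] = 2/(s+12)³. So L{t²·e^(-12t)} = (-1)² · 2/(s+12)³ = 2/(s+12)³. Then L{10·t²·e^(-12t)} = 10·2/(s+12)³ = 20/(s+12)³

Final answer: 20/(s+12)³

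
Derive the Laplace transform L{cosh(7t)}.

L{cosh(ωt)} = s/(s² - ω²), so L{cosh(7t)} = s/(s² - 49)

Final answer: s/(s² - 49)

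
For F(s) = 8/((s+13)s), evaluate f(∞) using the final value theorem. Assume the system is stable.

f(∞) = lim_{s→0} sF(s) = lim_{s→0} 8/(s+13) = 8/13

Final answer: 8/13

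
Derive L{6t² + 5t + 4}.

L{6t² + 5t + 4} = 6·2/s³ + 5/s² + 4/s = 12/s³ + 5/s² + 4/s

Final answer: 12/s³ + 5/s² + 4/s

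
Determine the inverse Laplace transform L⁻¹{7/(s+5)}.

L⁻¹{1/(s-a)} = e^(at), so L⁻¹{1/(s+5)} = e^(-5t), and L⁻¹{7/(s+5)} = 7·e^(-5t)

Final answer: 7·e^(-5t)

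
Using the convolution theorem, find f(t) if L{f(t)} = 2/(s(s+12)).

2/(s(s+12)) = (2/s)·(1/(s+12)) = L{2}·L{e^(-12t)}. By convolution, f(t) = 2*e^(-12t) = ∫₀ᵗ 2·e^(-12τ) dτ = 2·(1 - e^(-12t))/12

Final answer: 2·(1 - e^(-12t))/12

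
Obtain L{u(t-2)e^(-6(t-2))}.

u(t-a)f(t-a) with f(t)=e^(-6t). L{e^(-6t)} = 1/(s+6). By time shift: e^(-2s)/(s+6)

Final answer: e^(-2s)/(s+6)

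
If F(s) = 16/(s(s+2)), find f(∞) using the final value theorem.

f(∞) = lim_{s→0} s·16/(s(s+2)) = lim_{s→0} 16/(s+2) = 16/2 = 8

Final answer: 8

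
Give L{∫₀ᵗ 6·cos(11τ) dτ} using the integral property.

L{∫₀ᵗ f(τ)dτ} = F(s)/s with F(s) = 6s/(s² + 121), so the result is (6s/(s² + 121))/s = 6/(s² + 121)

Final answer: 6/(s² + 121)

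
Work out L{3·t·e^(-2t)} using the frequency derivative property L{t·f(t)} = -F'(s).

L{e^(-2t)} = 1/(s+2). By frequency derivative: L{t·e^(-2t)} = -d/ds[1/(s+2)] = -(-1)/(s+2)² = 1/(s+2)². Then L{3·t·e^(-2t)} = 3·1/(s+2)² = 3/(s+2)²

Final answer: 3/(s+2)²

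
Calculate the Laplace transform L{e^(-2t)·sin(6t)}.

L{e^(at)·sin(ωt)} = ω/((s-a)² + ω²), so L{e^(-2t)·sin(6t)} = 6/((s+2)² + 36)

Final answer: 6/((s+2)² + 36)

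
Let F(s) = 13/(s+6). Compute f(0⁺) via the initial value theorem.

f(0⁺) = lim_{s→∞} s·13/(s+6) = lim_{s→∞} 13s/(s+6) = 13

Final answer: 13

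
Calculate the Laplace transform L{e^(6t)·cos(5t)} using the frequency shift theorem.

Frequency shift: L{e^(at)f(t)} = F(s-a). L{e^(6t)·cos(5t)} = (s-6)/((s-6)² + 25)

Final answer: (s-6)/((s-6)² + 25)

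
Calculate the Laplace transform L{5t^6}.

L{5t^6} = 5 · L{t^6} = 5 · 720/s^7 = 3600/s^7

Final answer: 3600/s^7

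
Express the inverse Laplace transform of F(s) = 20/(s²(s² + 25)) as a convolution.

20/(s²(s² + 25)) = (1/s²)·(20/(s² + 25)) = L{t}·L{4·sin(5t)}. So f(t) = t*(4·sin(5t)) = ∫₀ᵗ 4τ·sin(5(t-τ)) dτ

Final answer: ∫₀ᵗ 4τ·sin(5(t-τ)) dτ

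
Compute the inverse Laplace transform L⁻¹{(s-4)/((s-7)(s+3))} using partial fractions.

Using partial fractions, f(t) = (3e^(7t) + 7e^(-3t))/10

Final answer: (3e^(7t) + 7e^(-3t))/10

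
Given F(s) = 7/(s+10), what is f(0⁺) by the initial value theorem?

f(0⁺) = lim_{s→∞} s·7/(s+10) = lim_{s→∞} 7s/(s+10) = 7

Final answer: 7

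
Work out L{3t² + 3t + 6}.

L{3t² + 3t + 6} = 3·2/s³ + 3/s² + 6/s = 6/s³ + 3/s² + 6/s

Final answer: 6/s³ + 3/s² + 6/s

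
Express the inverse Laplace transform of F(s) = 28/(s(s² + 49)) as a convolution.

28/(s(s² + 49)) = (1/s)·(28/(s² + 49)) = L{1}·L{4·sin(7t)}. So f(t) = 1*(4·sin(7t)) = ∫₀ᵗ 4·sin(7τ) dτ

Final answer: ∫₀ᵗ 4·sin(7τ) dτ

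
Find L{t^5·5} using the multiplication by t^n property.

L{5} = 5/s. d^1/ds^1[1/s] = -1/s². d^2/ds^2[1/s] = 2/s^3. d^3/ds^3[1/s] = -6/s^4. d^4/ds^4[1/s] = 24/s^5. d^5/ds^5[1/s] = -120/s^6. So L{t^5} = (-1)^{5}·-120/s^6 = 120/s^6. Then L{t^5·5} = 5·120/s^6 = 600/s^6

Final answer: 600/s^6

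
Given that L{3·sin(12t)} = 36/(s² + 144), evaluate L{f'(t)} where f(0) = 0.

L{f'(t)} = s·F(s) - f(0) = s·36/(s² + 144) - 0 = 36s/(s² + 144)

Final answer: 36s/(s² + 144)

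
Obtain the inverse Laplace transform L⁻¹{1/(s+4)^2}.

L⁻¹{n!/(s-a)^(n+1)} = t^n·e^(at), so L⁻¹{1/(s+4)^2} = t·e^(-4t)

Final answer: t·e^(-4t)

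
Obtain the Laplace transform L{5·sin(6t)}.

L{sin(ωt)} = ω/(s² + ω²), so L{sin(6t)} = 6/(s² + 36). Then L{5·sin(6t)} = 5·6/(s² + 36) = 30/(s² + 36)

Final answer: 30/(s² + 36)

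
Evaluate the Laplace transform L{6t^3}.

L{6t^3} = 6 · L{t^3} = 6 · 6/s^4 = 36/s^4

Final answer: 36/s^4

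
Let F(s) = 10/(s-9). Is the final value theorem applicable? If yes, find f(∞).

sF(s) = 10s/(s-9) has a pole at s = 9 in the right half-plane. Theorem does NOT apply (unstable system; f(t) = 10·e^(9t) grows without bound).

Final answer: Not applicable (unstable)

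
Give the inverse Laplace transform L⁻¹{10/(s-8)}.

L⁻¹{1/(s-a)} = e^(at), so L⁻¹{1/(s-8)} = e^(8t), and L⁻¹{10/(s-8)} = 10·e^(8t)

Final answer: 10·e^(8t)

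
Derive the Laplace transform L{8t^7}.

L{8t^7} = 8 · L{t^7} = 8 · 5040/s^8 = 40320/s^8

Final answer: 40320/s^8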